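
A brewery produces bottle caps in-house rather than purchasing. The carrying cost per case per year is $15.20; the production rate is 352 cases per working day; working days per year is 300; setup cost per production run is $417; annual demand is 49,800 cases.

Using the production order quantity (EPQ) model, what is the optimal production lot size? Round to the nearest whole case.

Daily demand d = 49,800/300 = 166.000; p = 352; 1 − d/p = 0.52841
EPQ = √(2DS / (H(1 − d/p)))
    = √(2 × 49,800 × 417 / (15.2 × 0.52841)) ≈ 2,274.00

2,274 cases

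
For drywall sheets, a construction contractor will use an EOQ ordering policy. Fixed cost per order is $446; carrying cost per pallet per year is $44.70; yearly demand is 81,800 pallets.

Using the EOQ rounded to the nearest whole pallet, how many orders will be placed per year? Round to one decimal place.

64.0 orders per year

Q* = √(2·D·S / H) = √(2·81,800·446 / 44.7) = √1,632,340.0 ≈ 1,277.63 → Q = 1,278
N = D/Q = 81,800/1,278 ≈ 64.006 orders/yr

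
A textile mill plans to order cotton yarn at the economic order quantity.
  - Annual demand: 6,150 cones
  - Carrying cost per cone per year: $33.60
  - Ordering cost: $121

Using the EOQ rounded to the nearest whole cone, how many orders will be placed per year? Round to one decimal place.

Q* = √(2·D·S / H) = √(2·6,150·121 / 33.6) = √44,294.6 ≈ 210.46 → Q = 210
Orders per year = D/Q = 6,150 / 210 = 29.286

29.3 orders per year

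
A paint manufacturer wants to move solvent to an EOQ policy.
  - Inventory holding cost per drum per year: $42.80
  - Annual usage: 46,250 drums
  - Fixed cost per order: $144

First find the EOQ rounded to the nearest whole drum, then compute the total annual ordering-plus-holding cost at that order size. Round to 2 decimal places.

2DS/H = 2·46,250·144/42.8 = 311,214.95
EOQ = √311,214.95 ≈ 557.87 → Q = 558 drums
Annual ordering cost = (D/Q)·S = (46,250/558) × 144 = $11,935.48
Annual holding cost  = (Q/2)·H = (558/2) × 42.8 = $11,941.20
Total = $11,935.48 + $11,941.20 = $23,876.68

$23,876.68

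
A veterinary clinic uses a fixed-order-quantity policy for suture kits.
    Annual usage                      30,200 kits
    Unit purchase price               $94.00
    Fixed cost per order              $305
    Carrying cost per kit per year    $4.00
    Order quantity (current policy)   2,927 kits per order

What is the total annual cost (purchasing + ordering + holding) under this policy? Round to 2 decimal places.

$2,847,800.91

Orders/yr = 30,200/2,927 = 10.318; ordering cost = 10.318 × $305 = $3,146.91
Average inventory = 2,927/2 = 1463.5; holding cost = 1463.5 × $4 = $5,854.00
Purchase cost = D·C = 30,200 × 94 = $2,838,800.00
Total = $3,146.91 + $5,854.00 + $2,838,800.00 = $2,847,800.91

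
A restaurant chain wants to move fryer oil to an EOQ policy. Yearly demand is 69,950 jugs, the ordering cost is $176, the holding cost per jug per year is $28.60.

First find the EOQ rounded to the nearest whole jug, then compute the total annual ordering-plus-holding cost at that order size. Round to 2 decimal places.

2DS/H = 2·69,950·176/28.6 = 860,923.08
EOQ = √860,923.08 ≈ 927.86 → Q = 928 jugs
Ordering: D/Q × S = 69,950/928 × $176 = $13,266.38
Holding:  Q/2 × H = 928/2 × $28.6 = $13,270.40
Total = $13,266.38 + $13,270.40 = $26,536.78

$26,536.78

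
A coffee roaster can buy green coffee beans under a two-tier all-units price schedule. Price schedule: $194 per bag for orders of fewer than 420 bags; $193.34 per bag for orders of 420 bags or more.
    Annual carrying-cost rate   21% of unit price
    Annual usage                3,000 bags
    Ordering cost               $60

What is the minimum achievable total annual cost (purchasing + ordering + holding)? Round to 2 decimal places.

H₁ = 21%×$194 = $40.7400;  H₂ = 21%×$193.34 = $40.6014
EOQ₁ = √(2×3,000×60/40.7400) = 94.00  (< 420, feasible at tier 1)
EOQ₂ = √(2×3,000×60/40.6014) = 94.16  (< 420 → use Q = 420 at tier-2 price)
TC(tier 1 (EOQ₁), Q≈94.0) = $585,829.67
TC(tier 2, Q≈420.0) = $588,974.87
Minimum at tier 1 (EOQ₁): $585,829.67

$585,829.67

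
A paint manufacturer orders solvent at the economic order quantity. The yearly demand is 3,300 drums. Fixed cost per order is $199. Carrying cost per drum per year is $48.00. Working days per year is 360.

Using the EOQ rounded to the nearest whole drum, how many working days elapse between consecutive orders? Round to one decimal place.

EOQ = √(2DS/H) = √(2 × 3,300 × 199 / 48)
    = √(27,362.50) ≈ 165.42 → Q = 165 drums
Days between orders = 360 / (D/Q) = 360 / 20.000 ≈ 18.000

18.0 days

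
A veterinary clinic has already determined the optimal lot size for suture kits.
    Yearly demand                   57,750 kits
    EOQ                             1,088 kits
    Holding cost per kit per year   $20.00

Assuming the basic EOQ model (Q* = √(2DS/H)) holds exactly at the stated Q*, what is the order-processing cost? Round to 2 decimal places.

$204.98

From Q* = √(2DS/H) ⇒ Q*² = 2DS/H.
S = Q²H / (2D) = 1,088² × 20 / (2 × 57,750) = 204.9773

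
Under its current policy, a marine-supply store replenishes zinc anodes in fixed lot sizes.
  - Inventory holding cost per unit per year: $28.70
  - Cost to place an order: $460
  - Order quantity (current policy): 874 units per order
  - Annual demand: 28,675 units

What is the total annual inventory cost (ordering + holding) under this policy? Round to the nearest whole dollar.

$27,634

Ordering: D/Q × S = 28,675/874 × $460 = $15,092.11
Holding:  Q/2 × H = 874/2 × $28.7 = $12,541.90
Total = $15,092.11 + $12,541.90 = $27,634.01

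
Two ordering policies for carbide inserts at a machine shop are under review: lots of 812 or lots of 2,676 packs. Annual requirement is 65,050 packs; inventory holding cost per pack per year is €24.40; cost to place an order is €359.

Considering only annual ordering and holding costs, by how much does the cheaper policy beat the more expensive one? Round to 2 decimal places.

€2,707.82

For each Q, cost = (D/Q)·S + (Q/2)·H.
TC(812) = (65,050/812)×359 + (812/2)×24.4 = €38,666.19
TC(2,676) = (65,050/2,676)×359 + (2,676/2)×24.4 = €41,374.01
Lots of 812 are cheaper by €2,707.82.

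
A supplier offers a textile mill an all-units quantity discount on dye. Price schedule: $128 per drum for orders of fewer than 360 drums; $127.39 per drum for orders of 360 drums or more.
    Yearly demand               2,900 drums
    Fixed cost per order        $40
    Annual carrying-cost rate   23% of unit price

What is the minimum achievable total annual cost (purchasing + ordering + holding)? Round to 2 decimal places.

$373,813.44

H₁ = 23%×$128 = $29.4400;  H₂ = 23%×$127.39 = $29.2997
EOQ₁ = √(2×2,900×40/29.4400) = 88.77  (< 360, feasible at tier 1)
EOQ₂ = √(2×2,900×40/29.2997) = 88.98  (< 360 → use Q = 360 at tier-2 price)
TC(tier 1 (EOQ₁), Q≈88.8) = $373,813.44
TC(tier 2, Q≈360.0) = $375,027.17
Minimum at tier 1 (EOQ₁): $373,813.44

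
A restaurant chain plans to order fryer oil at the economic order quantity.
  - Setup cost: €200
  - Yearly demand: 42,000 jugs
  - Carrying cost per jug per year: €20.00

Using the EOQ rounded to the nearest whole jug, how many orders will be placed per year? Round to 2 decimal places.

Q* = √(2·D·S / H) = √(2·42,000·200 / 20) = √840,000.0 ≈ 916.52 → Q = 917
N = D/Q = 42,000/917 ≈ 45.802 orders/yr

45.80 orders per year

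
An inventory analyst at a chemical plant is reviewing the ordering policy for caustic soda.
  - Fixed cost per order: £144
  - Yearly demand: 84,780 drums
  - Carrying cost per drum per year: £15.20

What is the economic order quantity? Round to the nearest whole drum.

EOQ = √(2DS/H) = √(2 × 84,780 × 144 / 15.2)
    = √(1,606,357.89) ≈ 1,267.42

1,267 drums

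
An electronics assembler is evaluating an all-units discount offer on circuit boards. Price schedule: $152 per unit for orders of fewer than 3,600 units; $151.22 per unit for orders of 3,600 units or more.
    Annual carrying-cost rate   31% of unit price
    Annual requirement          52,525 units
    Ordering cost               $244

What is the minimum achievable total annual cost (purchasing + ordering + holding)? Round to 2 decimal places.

$8,018,553.26

H₁ = 31%×$152 = $47.1200;  H₂ = 31%×$151.22 = $46.8782
EOQ₁ = √(2×52,525×244/47.1200) = 737.55  (< 3,600, feasible at tier 1)
EOQ₂ = √(2×52,525×244/46.8782) = 739.45  (< 3,600 → use Q = 3,600 at tier-2 price)
TC(tier 1 (EOQ₁), Q≈737.5) = $8,018,553.26
TC(tier 2, Q≈3,600.0) = $8,030,771.29
Minimum at tier 1 (EOQ₁): $8,018,553.26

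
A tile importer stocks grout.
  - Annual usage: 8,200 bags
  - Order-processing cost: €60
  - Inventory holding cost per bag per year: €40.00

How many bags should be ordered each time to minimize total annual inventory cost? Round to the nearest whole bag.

2DS/H = 2·8,200·60/40 = 24,600.00
EOQ = √24,600.00 ≈ 156.84

157 bags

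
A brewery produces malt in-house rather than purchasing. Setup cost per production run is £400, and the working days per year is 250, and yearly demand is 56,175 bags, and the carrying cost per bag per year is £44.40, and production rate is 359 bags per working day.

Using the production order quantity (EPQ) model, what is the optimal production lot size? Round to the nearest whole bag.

1,645 bags

d = 56,175/250 = 224.7000 bags/day;  effective holding cost H(1 − d/p) = 44.4·(1 − 224.7000/359) = 16.60981
Q* = √(2DS / H_eff) = √(2·56,175·400 / 16.60981) ≈ 1,644.88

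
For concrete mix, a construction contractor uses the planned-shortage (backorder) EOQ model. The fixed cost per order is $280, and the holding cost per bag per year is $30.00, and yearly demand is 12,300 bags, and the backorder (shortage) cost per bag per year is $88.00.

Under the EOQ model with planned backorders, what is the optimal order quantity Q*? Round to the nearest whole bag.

555 bags

Basic EOQ = √(2·12,300·280/30) = 479.166
Backorder adjustment √((H+b)/b) = √((30+88)/88) = 1.1580
Q* = 479.166 × 1.1580 ≈ 554.86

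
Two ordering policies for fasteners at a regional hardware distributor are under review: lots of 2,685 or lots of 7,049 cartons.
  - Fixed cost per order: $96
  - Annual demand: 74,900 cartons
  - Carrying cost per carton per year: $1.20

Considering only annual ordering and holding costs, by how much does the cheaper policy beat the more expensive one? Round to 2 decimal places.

$960.47

For each Q, cost = (D/Q)·S + (Q/2)·H.
TC(2,685) = (74,900/2,685)×96 + (2,685/2)×1.2 = $4,288.99
TC(7,049) = (74,900/7,049)×96 + (7,049/2)×1.2 = $5,249.46
Lots of 2,685 are cheaper by $960.47.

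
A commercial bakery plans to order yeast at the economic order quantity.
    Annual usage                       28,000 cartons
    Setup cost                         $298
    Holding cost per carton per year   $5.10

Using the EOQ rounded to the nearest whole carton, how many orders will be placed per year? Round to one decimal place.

Q* = √(2·D·S / H) = √(2·28,000·298 / 5.1) = √3,272,156.9 ≈ 1,808.91 → Q = 1,809
Orders per year = D/Q = 28,000 / 1,809 = 15.478

15.5 orders per year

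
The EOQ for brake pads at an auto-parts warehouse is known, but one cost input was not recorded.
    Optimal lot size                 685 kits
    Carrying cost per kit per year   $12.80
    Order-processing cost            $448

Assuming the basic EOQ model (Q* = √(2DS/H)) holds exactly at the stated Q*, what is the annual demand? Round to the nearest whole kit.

6,703 kits per year

EOQ relation: Q² = 2DS/H, so rearrange for the unknown.
D = Q²H / (2S) = 685² × 12.8 / (2 × 448) = 6,703.21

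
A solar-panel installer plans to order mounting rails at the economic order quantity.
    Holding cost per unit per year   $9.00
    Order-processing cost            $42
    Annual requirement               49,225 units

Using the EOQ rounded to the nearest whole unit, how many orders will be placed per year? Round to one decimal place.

72.6 orders per year

2DS/H = 2·49,225·42/9 = 459,433.33
EOQ = √459,433.33 ≈ 677.82 → Q = 678
N = D/Q = 49,225/678 ≈ 72.603 orders/yr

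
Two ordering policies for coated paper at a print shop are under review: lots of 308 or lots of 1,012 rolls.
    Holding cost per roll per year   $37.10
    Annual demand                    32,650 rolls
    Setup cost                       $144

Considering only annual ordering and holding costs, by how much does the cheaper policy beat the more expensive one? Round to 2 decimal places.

$2,440.11

TC(Q) = (D/Q)S + (Q/2)H
TC(308) = (32,650/308)×144 + (308/2)×37.1 = $20,978.34
TC(1,012) = (32,650/1,012)×144 + (1,012/2)×37.1 = $23,418.45
|ΔTC| = |$20,978.34 − $23,418.45| = $2,440.11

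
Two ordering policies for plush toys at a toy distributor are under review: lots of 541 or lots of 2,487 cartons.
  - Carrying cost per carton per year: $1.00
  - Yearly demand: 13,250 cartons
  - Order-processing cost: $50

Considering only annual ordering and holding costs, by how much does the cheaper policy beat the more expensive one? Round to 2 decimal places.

TC(Q) = (D/Q)S + (Q/2)H
TC(541) = (13,250/541)×50 + (541/2)×1 = $1,495.08
TC(2,487) = (13,250/2,487)×50 + (2,487/2)×1 = $1,509.89
Cheaper: Q = 541.  Difference = $14.80

$14.80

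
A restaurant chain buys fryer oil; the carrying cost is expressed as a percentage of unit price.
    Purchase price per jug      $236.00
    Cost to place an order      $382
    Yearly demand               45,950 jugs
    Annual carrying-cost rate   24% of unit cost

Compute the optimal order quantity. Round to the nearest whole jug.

Carrying cost H = $236 × 24% = $56.6400/jug/yr
Q* = √(2·D·S / H) = √(2·45,950·382 / 56.64) = √619,805.8 ≈ 787.28

787 jugs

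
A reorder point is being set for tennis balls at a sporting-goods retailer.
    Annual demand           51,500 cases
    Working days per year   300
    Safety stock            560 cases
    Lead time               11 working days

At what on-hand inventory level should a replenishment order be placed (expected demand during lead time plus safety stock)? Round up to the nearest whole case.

Daily demand d = 51,500 / 300 = 171.667 cases/day
Demand during lead time = 171.667 × 11 = 1,888.33
Reorder point = 1,888.33 + 560 = 2,448.33 → round up

2,449 cases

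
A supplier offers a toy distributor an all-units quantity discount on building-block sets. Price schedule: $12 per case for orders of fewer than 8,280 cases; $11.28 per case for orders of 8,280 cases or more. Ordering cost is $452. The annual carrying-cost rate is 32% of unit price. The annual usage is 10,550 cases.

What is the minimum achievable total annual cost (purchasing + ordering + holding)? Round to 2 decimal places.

$132,651.68

H₁ = 32%×$12 = $3.8400;  H₂ = 32%×$11.28 = $3.6096
EOQ₁ = √(2×10,550×452/3.8400) = 1,575.96  (< 8,280, feasible at tier 1)
EOQ₂ = √(2×10,550×452/3.6096) = 1,625.48  (< 8,280 → use Q = 8,280 at tier-2 price)
TC(tier 1 (EOQ₁), Q≈1,576.0) = $132,651.68
TC(tier 2, Q≈8,280.0) = $134,523.66
Minimum at tier 1 (EOQ₁): $132,651.68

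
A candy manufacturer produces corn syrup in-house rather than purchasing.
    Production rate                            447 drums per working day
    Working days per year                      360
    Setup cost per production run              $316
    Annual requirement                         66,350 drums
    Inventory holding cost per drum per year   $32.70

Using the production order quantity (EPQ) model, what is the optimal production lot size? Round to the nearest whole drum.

1,477 drums

d = 66,350/360 = 184.3056 drums/day;  effective holding cost H(1 − d/p) = 32.7·(1 − 184.3056/447) = 19.21724
Q* = √(2DS / H_eff) = √(2·66,350·316 / 19.21724) ≈ 1,477.18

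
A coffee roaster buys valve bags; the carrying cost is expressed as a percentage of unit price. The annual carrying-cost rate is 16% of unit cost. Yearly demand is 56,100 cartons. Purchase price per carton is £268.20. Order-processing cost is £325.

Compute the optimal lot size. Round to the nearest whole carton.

922 cartons

Holding cost per carton per year: H = 16% × £268.2 = £42.9120
Q* = √(2·D·S / H) = √(2·56,100·325 / 42.912) = √849,762.3 ≈ 921.83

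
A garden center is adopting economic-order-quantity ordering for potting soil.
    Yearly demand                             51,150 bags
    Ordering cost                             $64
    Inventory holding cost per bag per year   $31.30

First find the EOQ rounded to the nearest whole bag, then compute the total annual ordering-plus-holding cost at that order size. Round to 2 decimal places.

$14,315.29

EOQ = √(2DS/H) = √(2 × 51,150 × 64 / 31.3)
    = √(209,175.72) ≈ 457.36 → Q = 457 bags
Annual ordering cost = (D/Q)·S = (51,150/457) × 64 = $7,163.24
Annual holding cost  = (Q/2)·H = (457/2) × 31.3 = $7,152.05
Total = $7,163.24 + $7,152.05 = $14,315.29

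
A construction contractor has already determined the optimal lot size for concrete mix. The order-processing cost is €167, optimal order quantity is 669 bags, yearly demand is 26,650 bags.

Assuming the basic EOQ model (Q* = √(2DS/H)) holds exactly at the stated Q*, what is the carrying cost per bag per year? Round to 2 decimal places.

Since Q* = (2DS/H)^½, squaring gives Q*²·H = 2DS.
H = 2DS / Q² = 2 × 26,650 × 167 / 669² = 19.8880

€19.89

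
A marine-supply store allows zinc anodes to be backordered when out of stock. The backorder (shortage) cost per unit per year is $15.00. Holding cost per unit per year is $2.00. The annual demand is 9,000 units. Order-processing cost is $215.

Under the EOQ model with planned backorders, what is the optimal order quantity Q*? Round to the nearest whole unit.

1,481 units

Q* = √(2DS/H) · √((H + b)/b)
   = √(2 × 9,000 × 215 / 2) · √((2 + 15) / 15)
   = 1,391.043 × 1.0646 ≈ 1,480.88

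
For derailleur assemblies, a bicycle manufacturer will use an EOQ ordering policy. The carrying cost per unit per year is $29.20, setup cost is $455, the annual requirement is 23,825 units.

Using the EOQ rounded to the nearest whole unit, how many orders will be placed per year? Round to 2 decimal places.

EOQ = √(2DS/H) = √(2 × 23,825 × 455 / 29.2)
    = √(742,491.44) ≈ 861.68 → Q = 862
Orders per year = D/Q = 23,825 / 862 = 27.639

27.64 orders per year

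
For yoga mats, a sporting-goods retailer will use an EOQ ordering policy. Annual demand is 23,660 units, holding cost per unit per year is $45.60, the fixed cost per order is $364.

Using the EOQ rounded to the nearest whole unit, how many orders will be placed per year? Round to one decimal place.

Q* = √(2·D·S / H) = √(2·23,660·364 / 45.6) = √377,729.8 ≈ 614.60 → Q = 615
N = D/Q = 23,660/615 ≈ 38.472 orders/yr

38.5 orders per year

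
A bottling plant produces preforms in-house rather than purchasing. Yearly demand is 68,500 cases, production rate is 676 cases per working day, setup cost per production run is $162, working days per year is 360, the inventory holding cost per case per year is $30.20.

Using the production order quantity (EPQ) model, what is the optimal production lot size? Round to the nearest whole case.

1,011 cases

Daily demand d = 68,500/360 = 190.278; p = 676; 1 − d/p = 0.71852
EPQ = √(2DS / (H(1 − d/p)))
    = √(2 × 68,500 × 162 / (30.2 × 0.71852)) ≈ 1,011.33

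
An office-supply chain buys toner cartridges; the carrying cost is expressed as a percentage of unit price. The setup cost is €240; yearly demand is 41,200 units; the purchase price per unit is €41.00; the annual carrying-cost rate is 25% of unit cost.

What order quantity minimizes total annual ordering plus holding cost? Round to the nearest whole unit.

1,389 units

Carrying cost H = €41 × 25% = €10.2500/unit/yr
2DS/H = 2·41,200·240/10.25 = 1,929,365.85
EOQ = √1,929,365.85 ≈ 1,389.02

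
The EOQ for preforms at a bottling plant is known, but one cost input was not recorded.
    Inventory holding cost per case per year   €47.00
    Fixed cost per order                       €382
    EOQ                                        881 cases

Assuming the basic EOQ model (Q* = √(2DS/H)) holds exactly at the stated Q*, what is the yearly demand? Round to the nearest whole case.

47,748 cases per year

Since Q* = (2DS/H)^½, squaring gives Q*²·H = 2DS.
D = Q²H / (2S) = 881² × 47 / (2 × 382) = 47,748.12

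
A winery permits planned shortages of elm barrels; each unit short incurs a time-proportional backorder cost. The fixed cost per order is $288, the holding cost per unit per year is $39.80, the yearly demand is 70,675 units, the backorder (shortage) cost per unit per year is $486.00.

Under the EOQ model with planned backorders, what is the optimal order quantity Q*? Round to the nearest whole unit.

1,052 units

Q* = √(2DS/H) · √((H + b)/b)
   = √(2 × 70,675 × 288 / 39.8) · √((39.8 + 486) / 486)
   = 1,011.353 × 1.0401 ≈ 1,051.95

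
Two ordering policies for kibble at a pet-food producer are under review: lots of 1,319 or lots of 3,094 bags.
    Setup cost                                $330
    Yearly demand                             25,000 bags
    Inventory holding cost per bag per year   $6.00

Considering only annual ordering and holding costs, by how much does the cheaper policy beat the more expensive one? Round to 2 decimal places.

TC(Q) = (D/Q)S + (Q/2)H
TC(1,319) = (25,000/1,319)×330 + (1,319/2)×6 = $10,211.74
TC(3,094) = (25,000/3,094)×330 + (3,094/2)×6 = $11,948.45
|ΔTC| = |$10,211.74 − $11,948.45| = $1,736.71

$1,736.71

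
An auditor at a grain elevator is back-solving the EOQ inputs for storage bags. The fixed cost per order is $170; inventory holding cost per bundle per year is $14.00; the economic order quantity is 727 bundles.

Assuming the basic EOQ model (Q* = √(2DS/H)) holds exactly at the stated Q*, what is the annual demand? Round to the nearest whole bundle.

EOQ relation: Q² = 2DS/H, so rearrange for the unknown.
D = Q²H / (2S) = 727² × 14 / (2 × 170) = 21,762.96

21,763 bundles per year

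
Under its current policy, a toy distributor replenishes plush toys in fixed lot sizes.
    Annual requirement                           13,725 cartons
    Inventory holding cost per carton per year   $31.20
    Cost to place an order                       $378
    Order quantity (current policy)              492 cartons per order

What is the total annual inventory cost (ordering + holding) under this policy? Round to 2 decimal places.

Annual ordering cost = (D/Q)·S = (13,725/492) × 378 = $10,544.82
Annual holding cost  = (Q/2)·H = (492/2) × 31.2 = $7,675.20
Total = $10,544.82 + $7,675.20 = $18,220.02

$18,220.02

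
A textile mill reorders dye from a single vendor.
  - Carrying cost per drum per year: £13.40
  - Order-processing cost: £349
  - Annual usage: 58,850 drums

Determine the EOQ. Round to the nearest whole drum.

EOQ = √(2DS/H) = √(2 × 58,850 × 349 / 13.4)
    = √(3,065,470.15) ≈ 1,750.85

1,751 drums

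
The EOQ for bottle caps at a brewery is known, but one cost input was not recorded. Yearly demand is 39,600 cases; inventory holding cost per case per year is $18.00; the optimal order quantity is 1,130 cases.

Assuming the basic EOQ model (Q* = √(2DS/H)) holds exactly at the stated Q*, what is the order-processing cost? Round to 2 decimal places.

$290.20

EOQ relation: Q² = 2DS/H, so rearrange for the unknown.
S = Q²H / (2D) = 1,130² × 18 / (2 × 39,600) = 290.2045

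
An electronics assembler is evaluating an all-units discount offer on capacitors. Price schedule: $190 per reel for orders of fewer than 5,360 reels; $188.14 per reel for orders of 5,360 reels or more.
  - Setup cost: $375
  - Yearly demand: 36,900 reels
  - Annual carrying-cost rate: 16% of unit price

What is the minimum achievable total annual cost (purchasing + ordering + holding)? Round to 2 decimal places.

$7,025,622.06

H₁ = 16%×$190 = $30.4000;  H₂ = 16%×$188.14 = $30.1024
EOQ₁ = √(2×36,900×375/30.4000) = 954.13  (< 5,360, feasible at tier 1)
EOQ₂ = √(2×36,900×375/30.1024) = 958.83  (< 5,360 → use Q = 5,360 at tier-2 price)
TC(tier 1 (EOQ₁), Q≈954.1) = $7,040,005.52
TC(tier 2, Q≈5,360.0) = $7,025,622.06
Minimum at tier 2: $7,025,622.06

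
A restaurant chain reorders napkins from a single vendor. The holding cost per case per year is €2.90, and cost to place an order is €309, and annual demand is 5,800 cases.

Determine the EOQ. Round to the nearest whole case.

Q* = √(2·D·S / H) = √(2·5,800·309 / 2.9) = √1,236,000.0 ≈ 1,111.76

1,112 cases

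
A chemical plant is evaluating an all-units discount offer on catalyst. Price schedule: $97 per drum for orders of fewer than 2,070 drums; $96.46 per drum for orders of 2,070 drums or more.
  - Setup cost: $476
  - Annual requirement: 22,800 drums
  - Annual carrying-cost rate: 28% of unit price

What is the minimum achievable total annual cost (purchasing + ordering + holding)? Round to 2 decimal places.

H₁ = 28%×$97 = $27.1600;  H₂ = 28%×$96.46 = $27.0088
EOQ₁ = √(2×22,800×476/27.1600) = 893.97  (< 2,070, feasible at tier 1)
EOQ₂ = √(2×22,800×476/27.0088) = 896.46  (< 2,070 → use Q = 2,070 at tier-2 price)
TC(tier 1 (EOQ₁), Q≈894.0) = $2,235,880.12
TC(tier 2, Q≈2,070.0) = $2,232,485.01
Minimum at tier 2: $2,232,485.01

$2,232,485.01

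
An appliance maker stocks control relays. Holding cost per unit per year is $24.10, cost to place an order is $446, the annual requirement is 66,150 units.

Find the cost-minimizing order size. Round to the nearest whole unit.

2DS/H = 2·66,150·446/24.1 = 2,448,373.44
EOQ = √2,448,373.44 ≈ 1,564.73

1,565 units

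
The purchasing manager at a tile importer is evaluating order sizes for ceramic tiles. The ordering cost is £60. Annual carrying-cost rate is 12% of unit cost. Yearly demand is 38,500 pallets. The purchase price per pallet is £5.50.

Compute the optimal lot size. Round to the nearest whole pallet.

2,646 pallets

Holding cost per pallet per year: H = 12% × £5.5 = £0.6600
Q* = √(2·D·S / H) = √(2·38,500·60 / 0.66) = √7,000,000.0 ≈ 2,645.75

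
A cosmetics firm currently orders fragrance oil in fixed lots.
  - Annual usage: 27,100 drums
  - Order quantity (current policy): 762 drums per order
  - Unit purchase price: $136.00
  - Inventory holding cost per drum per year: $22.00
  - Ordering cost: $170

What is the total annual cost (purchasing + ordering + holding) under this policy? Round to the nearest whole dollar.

$3,700,028

Annual ordering cost = (D/Q)·S = (27,100/762) × 170 = $6,045.93
Annual holding cost  = (Q/2)·H = (762/2) × 22 = $8,382.00
Purchase cost = D·C = 27,100 × 136 = $3,685,600.00
Total = $6,045.93 + $8,382.00 + $3,685,600.00 = $3,700,027.93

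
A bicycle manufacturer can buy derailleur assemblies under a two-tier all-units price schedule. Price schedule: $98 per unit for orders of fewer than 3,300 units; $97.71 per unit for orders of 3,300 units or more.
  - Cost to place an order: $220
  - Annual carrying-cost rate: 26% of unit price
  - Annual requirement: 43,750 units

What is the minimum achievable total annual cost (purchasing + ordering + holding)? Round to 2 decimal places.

$4,309,647.01

H₁ = 26%×$98 = $25.4800;  H₂ = 26%×$97.71 = $25.4046
EOQ₁ = √(2×43,750×220/25.4800) = 869.19  (< 3,300, feasible at tier 1)
EOQ₂ = √(2×43,750×220/25.4046) = 870.48  (< 3,300 → use Q = 3,300 at tier-2 price)
TC(tier 1 (EOQ₁), Q≈869.2) = $4,309,647.01
TC(tier 2, Q≈3,300.0) = $4,319,646.76
Minimum at tier 1 (EOQ₁): $4,309,647.01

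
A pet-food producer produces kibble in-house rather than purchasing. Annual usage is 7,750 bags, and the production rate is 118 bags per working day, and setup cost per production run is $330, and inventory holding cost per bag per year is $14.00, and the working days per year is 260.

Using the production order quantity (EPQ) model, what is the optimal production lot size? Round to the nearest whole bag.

d = 7,750/260 = 29.8077 bags/day;  effective holding cost H(1 − d/p) = 14·(1 − 29.8077/118) = 10.46349
Q* = √(2DS / H_eff) = √(2·7,750·330 / 10.46349) ≈ 699.17

699 bags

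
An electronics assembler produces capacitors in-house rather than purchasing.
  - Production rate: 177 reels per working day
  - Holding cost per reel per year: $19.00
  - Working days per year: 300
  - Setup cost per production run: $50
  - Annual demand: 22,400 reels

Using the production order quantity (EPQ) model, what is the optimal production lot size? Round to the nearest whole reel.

Daily demand d = 22,400/300 = 74.667; p = 177; 1 − d/p = 0.57815
EPQ = √(2DS / (H(1 − d/p)))
    = √(2 × 22,400 × 50 / (19 × 0.57815)) ≈ 451.57

452 reels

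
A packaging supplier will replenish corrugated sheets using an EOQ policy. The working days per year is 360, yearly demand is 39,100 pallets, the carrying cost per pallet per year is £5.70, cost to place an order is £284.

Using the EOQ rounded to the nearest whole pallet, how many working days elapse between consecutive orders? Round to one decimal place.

18.2 days

EOQ = √(2DS/H) = √(2 × 39,100 × 284 / 5.7)
    = √(3,896,280.70) ≈ 1,973.90 → Q = 1,974 pallets
Cycle time = (working days × Q)/D = (360 × 1,974) / 39,100 = 18.175 days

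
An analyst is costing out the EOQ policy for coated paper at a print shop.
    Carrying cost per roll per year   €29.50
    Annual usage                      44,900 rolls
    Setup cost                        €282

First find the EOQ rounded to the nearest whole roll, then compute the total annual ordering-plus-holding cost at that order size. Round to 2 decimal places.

€27,332.15

EOQ = √(2DS/H) = √(2 × 44,900 × 282 / 29.5)
    = √(858,427.12) ≈ 926.51 → Q = 927 rolls
Orders/yr = 44,900/927 = 48.436; ordering cost = 48.436 × €282 = €13,658.90
Average inventory = 927/2 = 463.5; holding cost = 463.5 × €29.5 = €13,673.25
Total = €13,658.90 + €13,673.25 = €27,332.15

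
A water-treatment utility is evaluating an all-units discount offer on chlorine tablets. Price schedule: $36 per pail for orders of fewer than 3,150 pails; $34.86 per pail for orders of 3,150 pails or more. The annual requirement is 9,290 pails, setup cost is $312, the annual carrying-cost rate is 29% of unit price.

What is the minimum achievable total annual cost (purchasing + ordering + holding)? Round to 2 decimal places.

$340,691.86

H₁ = 29%×$36 = $10.4400;  H₂ = 29%×$34.86 = $10.1094
EOQ₁ = √(2×9,290×312/10.4400) = 745.16  (< 3,150, feasible at tier 1)
EOQ₂ = √(2×9,290×312/10.1094) = 757.25  (< 3,150 → use Q = 3,150 at tier-2 price)
TC(tier 1 (EOQ₁), Q≈745.2) = $342,219.48
TC(tier 2, Q≈3,150.0) = $340,691.86
Minimum at tier 2: $340,691.86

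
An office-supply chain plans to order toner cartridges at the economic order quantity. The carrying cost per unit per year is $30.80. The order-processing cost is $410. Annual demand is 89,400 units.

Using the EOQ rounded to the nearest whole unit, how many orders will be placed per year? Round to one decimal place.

57.9 orders per year

Q* = √(2·D·S / H) = √(2·89,400·410 / 30.8) = √2,380,129.9 ≈ 1,542.77 → Q = 1,543
N = D/Q = 89,400/1,543 ≈ 57.939 orders/yr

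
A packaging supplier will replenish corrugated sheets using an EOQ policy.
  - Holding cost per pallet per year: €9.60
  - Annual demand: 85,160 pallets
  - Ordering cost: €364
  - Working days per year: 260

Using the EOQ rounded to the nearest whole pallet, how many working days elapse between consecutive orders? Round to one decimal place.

2DS/H = 2·85,160·364/9.6 = 6,457,966.67
EOQ = √6,457,966.67 ≈ 2,541.25 → Q = 2,541 pallets
Cycle time = (working days × Q)/D = (260 × 2,541) / 85,160 = 7.758 days

7.8 days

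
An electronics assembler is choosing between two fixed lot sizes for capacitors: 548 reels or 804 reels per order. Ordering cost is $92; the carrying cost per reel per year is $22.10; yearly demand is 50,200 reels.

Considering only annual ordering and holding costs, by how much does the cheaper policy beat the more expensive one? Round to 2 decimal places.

$145.34

For each Q, cost = (D/Q)·S + (Q/2)·H.
TC(548) = (50,200/548)×92 + (548/2)×22.1 = $14,483.14
TC(804) = (50,200/804)×92 + (804/2)×22.1 = $14,628.48
Lots of 548 are cheaper by $145.34.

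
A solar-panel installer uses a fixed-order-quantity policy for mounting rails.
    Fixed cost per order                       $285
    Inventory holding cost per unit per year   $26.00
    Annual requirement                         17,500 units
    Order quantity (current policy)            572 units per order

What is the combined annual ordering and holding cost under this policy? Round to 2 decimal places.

$16,155.41

Orders/yr = 17,500/572 = 30.594; ordering cost = 30.594 × $285 = $8,719.41
Average inventory = 572/2 = 286; holding cost = 286 × $26 = $7,436.00
Total = $8,719.41 + $7,436.00 = $16,155.41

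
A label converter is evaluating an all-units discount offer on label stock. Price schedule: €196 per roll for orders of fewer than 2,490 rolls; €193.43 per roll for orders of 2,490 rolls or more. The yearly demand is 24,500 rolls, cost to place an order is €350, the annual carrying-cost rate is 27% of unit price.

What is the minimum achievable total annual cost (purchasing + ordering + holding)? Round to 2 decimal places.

€4,807,500.27

H₁ = 27%×€196 = €52.9200;  H₂ = 27%×€193.43 = €52.2261
EOQ₁ = √(2×24,500×350/52.9200) = 569.28  (< 2,490, feasible at tier 1)
EOQ₂ = √(2×24,500×350/52.2261) = 573.04  (< 2,490 → use Q = 2,490 at tier-2 price)
TC(tier 1 (EOQ₁), Q≈569.3) = €4,832,126.04
TC(tier 2, Q≈2,490.0) = €4,807,500.27
Minimum at tier 2: €4,807,500.27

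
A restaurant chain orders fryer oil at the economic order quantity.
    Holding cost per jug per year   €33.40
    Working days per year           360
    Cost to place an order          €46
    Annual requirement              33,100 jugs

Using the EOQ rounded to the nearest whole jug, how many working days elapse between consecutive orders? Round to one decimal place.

3.3 days

2DS/H = 2·33,100·46/33.4 = 91,173.65
EOQ = √91,173.65 ≈ 301.95 → Q = 302 jugs
Cycle time = (working days × Q)/D = (360 × 302) / 33,100 = 3.285 days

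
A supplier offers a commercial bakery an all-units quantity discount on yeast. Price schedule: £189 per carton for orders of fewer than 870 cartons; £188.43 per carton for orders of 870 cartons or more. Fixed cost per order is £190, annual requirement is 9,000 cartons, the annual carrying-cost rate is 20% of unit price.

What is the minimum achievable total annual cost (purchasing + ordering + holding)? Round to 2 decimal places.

£1,712,369.96

H₁ = 20%×£189 = £37.8000;  H₂ = 20%×£188.43 = £37.6860
EOQ₁ = √(2×9,000×190/37.8000) = 300.79  (< 870, feasible at tier 1)
EOQ₂ = √(2×9,000×190/37.6860) = 301.25  (< 870 → use Q = 870 at tier-2 price)
TC(tier 1 (EOQ₁), Q≈300.8) = £1,712,369.96
TC(tier 2, Q≈870.0) = £1,714,228.93
Minimum at tier 1 (EOQ₁): £1,712,369.96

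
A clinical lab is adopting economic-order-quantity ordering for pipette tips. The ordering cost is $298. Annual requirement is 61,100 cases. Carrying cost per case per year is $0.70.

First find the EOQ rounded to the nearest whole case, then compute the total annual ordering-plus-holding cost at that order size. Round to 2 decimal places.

Optimal lot size Q* = (2 × 61,100 × $298 / $0.7)^½ ≈ 7,212.65 → Q = 7,213 cases
Annual ordering cost = (D/Q)·S = (61,100/7,213) × 298 = $2,524.30
Annual holding cost  = (Q/2)·H = (7,213/2) × 0.7 = $2,524.55
Total = $2,524.30 + $2,524.55 = $5,048.85

$5,048.85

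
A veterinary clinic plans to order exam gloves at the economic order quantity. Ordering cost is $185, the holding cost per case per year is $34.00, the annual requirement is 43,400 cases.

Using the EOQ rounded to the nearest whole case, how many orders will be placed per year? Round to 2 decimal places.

Q* = √(2·D·S / H) = √(2·43,400·185 / 34) = √472,294.1 ≈ 687.24 → Q = 687
N = D/Q = 43,400/687 ≈ 63.173 orders/yr

63.17 orders per year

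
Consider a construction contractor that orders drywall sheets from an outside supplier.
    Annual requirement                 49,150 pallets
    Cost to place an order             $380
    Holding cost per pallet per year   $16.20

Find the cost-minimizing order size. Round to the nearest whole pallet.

Optimal lot size Q* = (2 × 49,150 × $380 / $16.2)^½ ≈ 1,518.49

1,518 pallets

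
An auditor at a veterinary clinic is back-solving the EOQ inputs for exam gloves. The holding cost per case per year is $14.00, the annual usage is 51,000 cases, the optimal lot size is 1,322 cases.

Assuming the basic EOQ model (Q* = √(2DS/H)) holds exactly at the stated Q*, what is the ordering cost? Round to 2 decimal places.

$239.88

From Q* = √(2DS/H) ⇒ Q*² = 2DS/H.
S = Q²H / (2D) = 1,322² × 14 / (2 × 51,000) = 239.8782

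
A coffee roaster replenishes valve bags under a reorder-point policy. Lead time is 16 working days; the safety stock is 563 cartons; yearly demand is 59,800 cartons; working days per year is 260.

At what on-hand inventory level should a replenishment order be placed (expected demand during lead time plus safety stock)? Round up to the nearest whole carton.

Daily demand d = 59,800 / 260 = 230.000 cartons/day
Demand during lead time = 230.000 × 16 = 3,680.00
Reorder point = 3,680.00 + 563 = 4,243.00 → round up

4,243 cartons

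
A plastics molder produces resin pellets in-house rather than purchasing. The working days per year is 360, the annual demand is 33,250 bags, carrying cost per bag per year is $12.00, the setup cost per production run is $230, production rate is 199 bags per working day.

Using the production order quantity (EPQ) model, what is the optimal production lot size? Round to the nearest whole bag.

1,542 bags

Daily demand d = 33,250/360 = 92.361; p = 199; 1 − d/p = 0.53587
EPQ = √(2DS / (H(1 − d/p)))
    = √(2 × 33,250 × 230 / (12 × 0.53587)) ≈ 1,542.24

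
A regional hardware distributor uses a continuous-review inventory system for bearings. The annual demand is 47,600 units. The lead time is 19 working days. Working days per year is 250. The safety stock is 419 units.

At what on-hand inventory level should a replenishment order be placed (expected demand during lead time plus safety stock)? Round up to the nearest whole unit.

Daily demand d = 47,600 / 250 = 190.400 units/day
Demand during lead time = 190.400 × 19 = 3,617.60
Reorder point = 3,617.60 + 419 = 4,036.60 → round up

4,037 units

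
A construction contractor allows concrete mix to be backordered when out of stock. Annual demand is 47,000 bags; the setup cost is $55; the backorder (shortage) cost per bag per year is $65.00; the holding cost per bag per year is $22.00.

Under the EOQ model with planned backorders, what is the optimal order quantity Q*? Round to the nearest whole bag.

561 bags

Basic EOQ = √(2·47,000·55/22) = 484.768
Backorder adjustment √((H+b)/b) = √((22+65)/65) = 1.1569
Q* = 484.768 × 1.1569 ≈ 560.84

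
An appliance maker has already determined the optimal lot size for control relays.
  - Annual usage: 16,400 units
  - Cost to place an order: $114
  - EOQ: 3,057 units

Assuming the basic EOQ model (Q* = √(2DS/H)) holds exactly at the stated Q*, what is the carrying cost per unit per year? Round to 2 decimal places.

$0.40

EOQ relation: Q² = 2DS/H, so rearrange for the unknown.
H = 2DS / Q² = 2 × 16,400 × 114 / 3,057² = 0.4001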